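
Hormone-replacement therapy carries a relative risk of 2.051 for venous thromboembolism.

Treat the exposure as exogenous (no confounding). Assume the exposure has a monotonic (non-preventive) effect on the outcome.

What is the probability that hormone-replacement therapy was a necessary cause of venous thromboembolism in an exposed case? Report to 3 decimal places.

PN ≈ 0.512

Under exogeneity and monotonicity, PN = (RR − 1) / RR = 1 − 1/RR.
PN = (2.051 − 1) / 2.051 = 1.051 / 2.051 ≈ 0.5124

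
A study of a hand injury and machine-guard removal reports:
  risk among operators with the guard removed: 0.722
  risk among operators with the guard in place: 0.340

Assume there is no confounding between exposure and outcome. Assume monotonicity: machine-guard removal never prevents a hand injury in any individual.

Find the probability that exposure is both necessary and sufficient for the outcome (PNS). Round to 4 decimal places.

Let p₁ = 0.722, p₀ = 0.34.
Under exogeneity and monotonicity, PNS = p₁ − p₀.
PNS = 0.722 − 0.34 = 0.382

PNS ≈ 0.3820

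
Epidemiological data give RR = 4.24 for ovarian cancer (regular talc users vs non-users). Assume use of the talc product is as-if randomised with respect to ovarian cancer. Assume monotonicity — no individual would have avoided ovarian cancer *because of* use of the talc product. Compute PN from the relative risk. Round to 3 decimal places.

Under exogeneity and monotonicity, PN = (RR − 1) / RR = 1 − 1/RR.
PN = (4.24 − 1) / 4.24 = 3.24 / 4.24 ≈ 0.7642

PN ≈ 0.764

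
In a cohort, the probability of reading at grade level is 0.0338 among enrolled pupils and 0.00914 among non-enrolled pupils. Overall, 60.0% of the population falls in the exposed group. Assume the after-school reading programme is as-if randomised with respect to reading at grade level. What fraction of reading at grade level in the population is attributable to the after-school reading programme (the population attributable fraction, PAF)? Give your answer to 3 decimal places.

Let p₁ = 0.0338, p₀ = 0.00914.
Overall risk P(Y=1) = π·p₁ + (1−π)·p₀ = 0.6×0.0338 + 0.4×0.00914 = 0.023936.
Under exogeneity, PAF = [P(Y=1) − p₀] / P(Y=1).
PAF = (0.023936 − 0.00914) / 0.023936 ≈ 0.6181

PAF ≈ 0.618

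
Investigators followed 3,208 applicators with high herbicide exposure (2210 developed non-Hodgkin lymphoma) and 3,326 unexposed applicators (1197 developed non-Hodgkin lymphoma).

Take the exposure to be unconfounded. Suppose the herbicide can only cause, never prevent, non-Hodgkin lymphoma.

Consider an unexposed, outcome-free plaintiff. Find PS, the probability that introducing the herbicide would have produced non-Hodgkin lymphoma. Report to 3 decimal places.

PS ≈ 0.514

p₁ = P(outcome | exposed) = 2210/3208 = 0.6889
p₀ = P(outcome | unexposed) = 1197/3326 = 0.35989
Under exogeneity and monotonicity, PS = (p₁ − p₀) / (1 − p₀).
PS = (0.6889 − 0.35989) / (1 − 0.35989) = 0.32901 / 0.64011 ≈ 0.5140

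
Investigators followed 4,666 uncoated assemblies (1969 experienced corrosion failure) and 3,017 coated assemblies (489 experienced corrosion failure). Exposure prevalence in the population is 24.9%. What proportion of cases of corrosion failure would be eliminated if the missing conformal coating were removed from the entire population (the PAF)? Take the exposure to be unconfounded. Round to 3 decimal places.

PAF ≈ 0.285

p₁ = P(outcome | exposed) = 1969/4666 = 0.42199
p₀ = P(outcome | unexposed) = 489/3017 = 0.16208
Overall risk P(Y=1) = π·p₁ + (1−π)·p₀ = 0.249×0.42199 + 0.751×0.16208 = 0.2268.
Under exogeneity, PAF = [P(Y=1) − p₀] / P(Y=1).
PAF = (0.2268 − 0.16208) / 0.2268 ≈ 0.2853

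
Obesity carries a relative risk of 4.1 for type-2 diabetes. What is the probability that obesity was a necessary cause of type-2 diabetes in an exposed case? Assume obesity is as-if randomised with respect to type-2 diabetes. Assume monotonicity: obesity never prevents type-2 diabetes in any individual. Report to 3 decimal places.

PN ≈ 0.756

Under exogeneity and monotonicity, PN = (RR − 1) / RR = 1 − 1/RR.
PN = (4.1 − 1) / 4.1 = 3.1 / 4.1 ≈ 0.7561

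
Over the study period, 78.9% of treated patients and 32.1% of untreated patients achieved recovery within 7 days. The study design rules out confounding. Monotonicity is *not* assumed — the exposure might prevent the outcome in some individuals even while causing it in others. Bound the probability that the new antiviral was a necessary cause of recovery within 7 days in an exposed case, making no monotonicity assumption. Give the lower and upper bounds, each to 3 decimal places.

0.593 ≤ PN ≤ 0.861

p₁ = 0.789, p₀ = 0.321.
Under exogeneity alone the bounds on PN are max{0,(p₁−p₀)/p₁} ≤ PN ≤ min{1,(1−p₀)/p₁}.
  lower = (p₁ − p₀)/p₁ = 0.468 / 0.789 ≈ 0.5932
  upper = min{1, (1 − p₀)/p₁} = 0.679 / 0.789 ≈ 0.8606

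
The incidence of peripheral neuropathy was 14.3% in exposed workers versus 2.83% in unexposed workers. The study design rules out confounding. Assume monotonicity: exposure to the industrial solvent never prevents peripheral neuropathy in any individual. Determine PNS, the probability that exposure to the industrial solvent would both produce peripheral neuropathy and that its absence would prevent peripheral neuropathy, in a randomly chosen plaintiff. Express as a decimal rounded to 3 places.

PNS ≈ 0.115

p₁ = 0.143, p₀ = 0.0283.
Under exogeneity and monotonicity, PNS = p₁ − p₀.
PNS = 0.143 − 0.0283 = 0.1147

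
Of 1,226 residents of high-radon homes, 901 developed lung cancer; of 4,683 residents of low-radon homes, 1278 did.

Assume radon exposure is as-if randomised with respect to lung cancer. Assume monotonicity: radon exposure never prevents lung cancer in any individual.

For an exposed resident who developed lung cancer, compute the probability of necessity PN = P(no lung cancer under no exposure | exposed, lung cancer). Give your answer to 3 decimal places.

p₁ = P(outcome | exposed) = 901/1226 = 0.73491
p₀ = P(outcome | unexposed) = 1278/4683 = 0.2729
Under exogeneity and monotonicity, PN = (p₁ − p₀) / p₁.
PN = (0.73491 − 0.2729) / 0.73491 = 0.46201 / 0.73491 ≈ 0.6287

PN ≈ 0.629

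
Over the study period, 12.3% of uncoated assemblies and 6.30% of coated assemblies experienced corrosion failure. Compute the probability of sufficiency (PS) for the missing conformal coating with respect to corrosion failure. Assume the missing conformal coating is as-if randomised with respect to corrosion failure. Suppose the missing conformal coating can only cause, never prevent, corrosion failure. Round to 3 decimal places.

PS ≈ 0.064

p₁ = 0.123, p₀ = 0.063.
Under exogeneity and monotonicity, PS = (p₁ − p₀) / (1 − p₀).
PS = (0.123 − 0.063) / (1 − 0.063) = 0.06 / 0.937 ≈ 0.0640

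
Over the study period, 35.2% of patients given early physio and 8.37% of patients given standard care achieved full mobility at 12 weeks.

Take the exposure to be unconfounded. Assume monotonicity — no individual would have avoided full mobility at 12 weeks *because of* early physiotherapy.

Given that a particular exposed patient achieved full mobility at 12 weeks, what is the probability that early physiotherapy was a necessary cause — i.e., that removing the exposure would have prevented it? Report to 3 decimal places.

p₁ = 0.352, p₀ = 0.0837.
Under exogeneity and monotonicity, PN = (p₁ − p₀) / p₁.
PN = (0.352 − 0.0837) / 0.352 = 0.2683 / 0.352 ≈ 0.7622

PN ≈ 0.762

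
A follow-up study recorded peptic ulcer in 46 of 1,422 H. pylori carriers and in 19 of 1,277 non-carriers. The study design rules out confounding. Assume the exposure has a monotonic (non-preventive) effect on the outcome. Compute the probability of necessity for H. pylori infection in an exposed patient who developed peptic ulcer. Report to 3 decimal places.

p₁ = P(outcome | exposed) = 46/1422 = 0.032349
p₀ = P(outcome | unexposed) = 19/1277 = 0.014879
Under exogeneity and monotonicity, PN = (p₁ − p₀) / p₁.
PN = (0.032349 − 0.014879) / 0.032349 = 0.01747 / 0.032349 ≈ 0.5401

PN ≈ 0.540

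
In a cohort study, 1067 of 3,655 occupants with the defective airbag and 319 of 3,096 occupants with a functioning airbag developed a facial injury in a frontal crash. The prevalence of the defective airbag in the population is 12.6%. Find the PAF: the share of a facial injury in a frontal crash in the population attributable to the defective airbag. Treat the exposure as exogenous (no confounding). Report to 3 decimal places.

p₁ = P(outcome | exposed) = 1067/3655 = 0.29193
p₀ = P(outcome | unexposed) = 319/3096 = 0.10304
Overall risk P(Y=1) = π·p₁ + (1−π)·p₀ = 0.126×0.29193 + 0.874×0.10304 = 0.12684.
Under exogeneity, PAF = [P(Y=1) − p₀] / P(Y=1).
PAF = (0.12684 − 0.10304) / 0.12684 ≈ 0.1876

PAF ≈ 0.188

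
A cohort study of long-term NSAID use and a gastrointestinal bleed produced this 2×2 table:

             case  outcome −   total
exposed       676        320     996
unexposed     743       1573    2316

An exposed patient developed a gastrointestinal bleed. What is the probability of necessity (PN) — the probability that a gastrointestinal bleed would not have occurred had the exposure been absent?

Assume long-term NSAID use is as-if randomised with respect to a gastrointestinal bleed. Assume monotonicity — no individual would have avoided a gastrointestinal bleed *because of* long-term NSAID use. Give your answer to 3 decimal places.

p₁ = P(outcome | exposed) = 676/996 = 0.67871
p₀ = P(outcome | unexposed) = 743/2316 = 0.32081
Under exogeneity and monotonicity, PN = (p₁ − p₀) / p₁.
PN = (0.67871 − 0.32081) / 0.67871 = 0.3579 / 0.67871 ≈ 0.5273

PN ≈ 0.527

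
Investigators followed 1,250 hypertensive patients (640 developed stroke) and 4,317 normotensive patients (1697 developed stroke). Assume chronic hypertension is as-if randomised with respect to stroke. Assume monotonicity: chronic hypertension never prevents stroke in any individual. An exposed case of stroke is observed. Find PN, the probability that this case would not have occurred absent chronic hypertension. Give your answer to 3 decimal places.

p₁ = P(outcome | exposed) = 640/1250 = 0.512
p₀ = P(outcome | unexposed) = 1697/4317 = 0.3931
Under exogeneity and monotonicity, PN = (p₁ − p₀) / p₁.
PN = (0.512 − 0.3931) / 0.512 = 0.1189 / 0.512 ≈ 0.2322

PN ≈ 0.232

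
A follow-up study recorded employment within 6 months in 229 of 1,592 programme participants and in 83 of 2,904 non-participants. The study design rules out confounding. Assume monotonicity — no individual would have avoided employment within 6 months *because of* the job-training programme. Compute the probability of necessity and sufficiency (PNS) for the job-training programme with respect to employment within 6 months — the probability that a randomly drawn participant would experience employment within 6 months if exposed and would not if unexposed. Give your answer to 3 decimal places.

p₁ = P(outcome | exposed) = 229/1592 = 0.14384
p₀ = P(outcome | unexposed) = 83/2904 = 0.028581
Under exogeneity and monotonicity, PNS = p₁ − p₀.
PNS = 0.14384 − 0.028581 = 0.11526

PNS ≈ 0.115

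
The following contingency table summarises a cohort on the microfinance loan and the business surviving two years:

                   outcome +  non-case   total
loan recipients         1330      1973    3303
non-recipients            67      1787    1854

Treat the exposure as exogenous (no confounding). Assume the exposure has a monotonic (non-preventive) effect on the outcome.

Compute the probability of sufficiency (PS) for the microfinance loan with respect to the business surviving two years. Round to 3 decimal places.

p₁ = P(outcome | exposed) = 1330/3303 = 0.40266
p₀ = P(outcome | unexposed) = 67/1854 = 0.036138
Under exogeneity and monotonicity, PS = (p₁ − p₀)/(1 − p₀).
PS = (0.40266 − 0.036138) / 0.96386 ≈ 0.3803

PS ≈ 0.380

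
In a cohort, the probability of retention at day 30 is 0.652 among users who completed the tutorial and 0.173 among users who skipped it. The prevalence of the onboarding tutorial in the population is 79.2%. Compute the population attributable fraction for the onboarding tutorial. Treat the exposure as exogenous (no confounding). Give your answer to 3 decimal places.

Let p₁ = 0.652, p₀ = 0.173.
Overall risk P(Y=1) = π·p₁ + (1−π)·p₀ = 0.792×0.652 + 0.208×0.173 = 0.55237.
Under exogeneity, PAF = [P(Y=1) − p₀] / P(Y=1).
PAF = (0.55237 − 0.173) / 0.55237 ≈ 0.6868

PAF ≈ 0.687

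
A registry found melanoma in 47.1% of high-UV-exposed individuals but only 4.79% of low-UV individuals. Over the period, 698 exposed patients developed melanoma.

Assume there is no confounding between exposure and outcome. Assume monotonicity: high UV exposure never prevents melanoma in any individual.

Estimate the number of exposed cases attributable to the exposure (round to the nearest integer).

p₁ = 0.471, p₀ = 0.0479.
PN = (p₁ − p₀)/p₁ = (0.471 − 0.0479) / 0.471 ≈ 0.89830.
Attributable cases ≈ PN × (exposed cases) = 0.89830 × 698 ≈ 627.01.

about 627 cases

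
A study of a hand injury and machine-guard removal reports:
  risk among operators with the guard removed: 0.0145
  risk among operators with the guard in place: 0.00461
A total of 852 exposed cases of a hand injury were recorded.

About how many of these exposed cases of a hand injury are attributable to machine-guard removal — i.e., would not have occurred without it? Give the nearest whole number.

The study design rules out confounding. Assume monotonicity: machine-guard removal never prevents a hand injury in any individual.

Let p₁ = 0.0145, p₀ = 0.00461.
PN = (p₁ − p₀)/p₁ = (0.0145 − 0.00461) / 0.0145 ≈ 0.68207.
Attributable cases ≈ PN × (exposed cases) = 0.68207 × 852 ≈ 581.12.

about 581 cases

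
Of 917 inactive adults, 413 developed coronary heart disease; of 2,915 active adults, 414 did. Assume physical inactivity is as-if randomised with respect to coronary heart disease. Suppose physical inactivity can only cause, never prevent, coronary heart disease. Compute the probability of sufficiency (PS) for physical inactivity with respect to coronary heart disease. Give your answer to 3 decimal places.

PS ≈ 0.359

p₁ = P(outcome | exposed) = 413/917 = 0.45038
p₀ = P(outcome | unexposed) = 414/2915 = 0.14202
Under exogeneity and monotonicity, PS = (p₁ − p₀) / (1 − p₀).
PS = (0.45038 − 0.14202) / (1 − 0.14202) = 0.30836 / 0.85798 ≈ 0.3594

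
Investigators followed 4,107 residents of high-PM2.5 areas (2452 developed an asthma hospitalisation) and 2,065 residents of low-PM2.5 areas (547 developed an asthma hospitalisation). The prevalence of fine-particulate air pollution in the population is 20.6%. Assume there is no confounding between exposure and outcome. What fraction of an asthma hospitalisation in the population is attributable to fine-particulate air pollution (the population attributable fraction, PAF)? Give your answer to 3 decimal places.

PAF ≈ 0.205

p₁ = P(outcome | exposed) = 2452/4107 = 0.59703
p₀ = P(outcome | unexposed) = 547/2065 = 0.26489
Overall risk P(Y=1) = π·p₁ + (1−π)·p₀ = 0.206×0.59703 + 0.794×0.26489 = 0.33331.
Under exogeneity, PAF = [P(Y=1) − p₀] / P(Y=1).
PAF = (0.33331 − 0.26489) / 0.33331 ≈ 0.2053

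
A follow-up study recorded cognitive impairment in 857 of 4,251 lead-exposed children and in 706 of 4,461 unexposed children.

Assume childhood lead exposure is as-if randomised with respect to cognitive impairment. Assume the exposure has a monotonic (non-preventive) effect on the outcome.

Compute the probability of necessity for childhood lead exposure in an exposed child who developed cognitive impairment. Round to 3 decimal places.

PN ≈ 0.215

p₁ = P(outcome | exposed) = 857/4251 = 0.2016
p₀ = P(outcome | unexposed) = 706/4461 = 0.15826
Under exogeneity and monotonicity, PN = (p₁ − p₀) / p₁.
PN = (0.2016 − 0.15826) / 0.2016 = 0.043339 / 0.2016 ≈ 0.2150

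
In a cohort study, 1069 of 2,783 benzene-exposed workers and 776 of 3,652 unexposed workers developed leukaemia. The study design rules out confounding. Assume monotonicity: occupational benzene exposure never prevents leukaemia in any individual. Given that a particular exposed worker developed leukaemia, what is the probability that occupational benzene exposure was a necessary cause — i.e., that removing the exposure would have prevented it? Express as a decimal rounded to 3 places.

PN ≈ 0.447

p₁ = P(outcome | exposed) = 1069/2783 = 0.38412
p₀ = P(outcome | unexposed) = 776/3652 = 0.21249
Under exogeneity and monotonicity, PN = (p₁ − p₀) / p₁.
PN = (0.38412 − 0.21249) / 0.38412 = 0.17163 / 0.38412 ≈ 0.4468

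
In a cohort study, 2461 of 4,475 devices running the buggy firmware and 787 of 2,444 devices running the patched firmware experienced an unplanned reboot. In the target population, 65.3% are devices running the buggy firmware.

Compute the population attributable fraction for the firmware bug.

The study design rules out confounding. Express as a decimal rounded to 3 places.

PAF ≈ 0.316

p₁ = P(outcome | exposed) = 2461/4475 = 0.54994
p₀ = P(outcome | unexposed) = 787/2444 = 0.32201
Overall risk P(Y=1) = π·p₁ + (1−π)·p₀ = 0.653×0.54994 + 0.347×0.32201 = 0.47085.
Under exogeneity, PAF = [P(Y=1) − p₀] / P(Y=1).
PAF = (0.47085 − 0.32201) / 0.47085 ≈ 0.3161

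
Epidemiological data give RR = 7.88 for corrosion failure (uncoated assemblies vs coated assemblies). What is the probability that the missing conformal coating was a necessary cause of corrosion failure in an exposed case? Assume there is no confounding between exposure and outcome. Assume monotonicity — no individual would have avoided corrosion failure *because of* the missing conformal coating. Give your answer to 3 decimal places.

Under exogeneity and monotonicity, PN = (RR − 1) / RR = 1 − 1/RR.
PN = (7.88 − 1) / 7.88 = 6.88 / 7.88 ≈ 0.8731

PN ≈ 0.873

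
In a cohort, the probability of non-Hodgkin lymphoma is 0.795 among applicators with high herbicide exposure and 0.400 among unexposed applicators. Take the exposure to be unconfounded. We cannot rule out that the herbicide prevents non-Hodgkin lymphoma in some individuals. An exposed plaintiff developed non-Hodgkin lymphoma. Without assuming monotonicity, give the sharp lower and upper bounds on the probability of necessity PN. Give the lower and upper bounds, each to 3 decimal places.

0.497 ≤ PN ≤ 0.755

Let p₁ = 0.795, p₀ = 0.4.
Under exogeneity alone the bounds on PN are max{0,(p₁−p₀)/p₁} ≤ PN ≤ min{1,(1−p₀)/p₁}.
  lower = (p₁ − p₀)/p₁ = 0.395 / 0.795 ≈ 0.4969
  upper = min{1, (1 − p₀)/p₁} = 0.6 / 0.795 ≈ 0.7547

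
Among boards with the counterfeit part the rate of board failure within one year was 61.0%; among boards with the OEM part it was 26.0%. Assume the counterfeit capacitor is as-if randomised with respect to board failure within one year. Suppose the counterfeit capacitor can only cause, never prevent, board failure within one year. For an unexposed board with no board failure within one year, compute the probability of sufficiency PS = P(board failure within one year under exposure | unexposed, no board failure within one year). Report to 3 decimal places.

PS ≈ 0.473

p₁ = 0.61, p₀ = 0.26.
Under exogeneity and monotonicity, PS = (p₁ − p₀) / (1 − p₀).
PS = (0.61 − 0.26) / (1 − 0.26) = 0.35 / 0.74 ≈ 0.4730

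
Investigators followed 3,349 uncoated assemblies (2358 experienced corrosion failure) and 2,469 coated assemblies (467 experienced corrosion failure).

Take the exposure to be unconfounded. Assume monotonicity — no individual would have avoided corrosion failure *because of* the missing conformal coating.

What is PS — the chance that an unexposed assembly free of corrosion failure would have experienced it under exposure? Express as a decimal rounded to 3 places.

PS ≈ 0.635

p₁ = P(outcome | exposed) = 2358/3349 = 0.70409
p₀ = P(outcome | unexposed) = 467/2469 = 0.18915
Under exogeneity and monotonicity, PS = (p₁ − p₀) / (1 − p₀).
PS = (0.70409 − 0.18915) / (1 − 0.18915) = 0.51495 / 0.81085 ≈ 0.6351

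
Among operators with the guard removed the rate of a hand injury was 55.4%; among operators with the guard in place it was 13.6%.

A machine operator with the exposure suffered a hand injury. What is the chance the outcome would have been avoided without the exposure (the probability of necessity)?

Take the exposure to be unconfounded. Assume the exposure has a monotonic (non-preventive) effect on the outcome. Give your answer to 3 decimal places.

p₁ = 0.554, p₀ = 0.136.
Under exogeneity and monotonicity, PN = (p₁ − p₀) / p₁.
PN = (0.554 − 0.136) / 0.554 = 0.418 / 0.554 ≈ 0.7545

PN ≈ 0.755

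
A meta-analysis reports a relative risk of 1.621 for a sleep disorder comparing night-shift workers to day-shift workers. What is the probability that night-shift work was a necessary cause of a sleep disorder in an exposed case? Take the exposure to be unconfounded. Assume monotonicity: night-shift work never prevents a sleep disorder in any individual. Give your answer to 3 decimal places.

Under exogeneity and monotonicity, PN = (RR − 1) / RR = 1 − 1/RR.
PN = (1.621 − 1) / 1.621 = 0.621 / 1.621 ≈ 0.3831

PN ≈ 0.383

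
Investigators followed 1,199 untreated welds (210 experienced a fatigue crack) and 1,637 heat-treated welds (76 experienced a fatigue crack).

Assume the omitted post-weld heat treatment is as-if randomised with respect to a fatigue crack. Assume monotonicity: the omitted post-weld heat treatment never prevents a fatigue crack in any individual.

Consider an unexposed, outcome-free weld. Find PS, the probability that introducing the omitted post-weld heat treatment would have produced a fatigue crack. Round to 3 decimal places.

p₁ = P(outcome | exposed) = 210/1199 = 0.17515
p₀ = P(outcome | unexposed) = 76/1637 = 0.046426
Under exogeneity and monotonicity, PS = (p₁ − p₀) / (1 − p₀).
PS = (0.17515 − 0.046426) / (1 − 0.046426) = 0.12872 / 0.95357 ≈ 0.1350

PS ≈ 0.135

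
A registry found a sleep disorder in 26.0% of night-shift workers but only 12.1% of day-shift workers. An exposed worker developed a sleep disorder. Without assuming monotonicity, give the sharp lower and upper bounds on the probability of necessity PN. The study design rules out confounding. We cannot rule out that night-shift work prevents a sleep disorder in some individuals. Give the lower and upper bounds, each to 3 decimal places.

0.535 ≤ PN ≤ 1.000

p₁ = 0.26, p₀ = 0.121.
Under exogeneity alone the bounds on PN are max{0,(p₁−p₀)/p₁} ≤ PN ≤ min{1,(1−p₀)/p₁}.
  lower = (p₁ − p₀)/p₁ = 0.139 / 0.26 ≈ 0.5346
  upper = min{1, (1 − p₀)/p₁} = 0.879 / 0.26 ≈ 3.3808 → capped at 1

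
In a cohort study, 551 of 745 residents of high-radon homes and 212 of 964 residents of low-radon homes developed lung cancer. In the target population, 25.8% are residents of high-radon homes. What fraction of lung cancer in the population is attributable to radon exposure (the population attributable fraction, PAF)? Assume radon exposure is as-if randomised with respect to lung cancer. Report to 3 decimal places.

PAF ≈ 0.379

p₁ = P(outcome | exposed) = 551/745 = 0.7396
p₀ = P(outcome | unexposed) = 212/964 = 0.21992
Overall risk P(Y=1) = π·p₁ + (1−π)·p₀ = 0.258×0.7396 + 0.742×0.21992 = 0.35399.
Under exogeneity, PAF = [P(Y=1) − p₀] / P(Y=1).
PAF = (0.35399 − 0.21992) / 0.35399 ≈ 0.3788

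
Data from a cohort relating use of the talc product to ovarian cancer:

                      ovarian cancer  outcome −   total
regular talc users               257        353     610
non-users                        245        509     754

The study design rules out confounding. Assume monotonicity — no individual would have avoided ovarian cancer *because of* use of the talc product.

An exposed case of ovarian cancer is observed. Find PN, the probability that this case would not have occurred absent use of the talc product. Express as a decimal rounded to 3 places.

p₁ = P(outcome | exposed) = 257/610 = 0.42131
p₀ = P(outcome | unexposed) = 245/754 = 0.32493
Under exogeneity and monotonicity, PN = (p₁ − p₀) / p₁.
PN = (0.42131 − 0.32493) / 0.42131 = 0.096378 / 0.42131 ≈ 0.2288

PN ≈ 0.229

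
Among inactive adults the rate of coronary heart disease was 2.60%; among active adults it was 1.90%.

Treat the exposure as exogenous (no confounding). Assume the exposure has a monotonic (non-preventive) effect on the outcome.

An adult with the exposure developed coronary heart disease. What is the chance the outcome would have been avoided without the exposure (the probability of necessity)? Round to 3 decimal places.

PN ≈ 0.269

p₁ = 0.026, p₀ = 0.019.
Under exogeneity and monotonicity, PN = (p₁ − p₀) / p₁.
PN = (0.026 − 0.019) / 0.026 = 0.007 / 0.026 ≈ 0.2692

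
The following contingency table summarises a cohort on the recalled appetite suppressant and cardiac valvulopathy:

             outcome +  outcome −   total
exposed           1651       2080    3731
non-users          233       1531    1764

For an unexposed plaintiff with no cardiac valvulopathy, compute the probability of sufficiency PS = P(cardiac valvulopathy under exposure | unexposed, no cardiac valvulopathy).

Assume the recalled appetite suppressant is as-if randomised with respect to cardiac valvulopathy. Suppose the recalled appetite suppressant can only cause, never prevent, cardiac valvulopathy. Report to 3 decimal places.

p₁ = P(outcome | exposed) = 1651/3731 = 0.44251
p₀ = P(outcome | unexposed) = 233/1764 = 0.13209
Under exogeneity and monotonicity, PS = (p₁ − p₀)/(1 − p₀).
PS = (0.44251 − 0.13209) / 0.86791 ≈ 0.3577

PS ≈ 0.358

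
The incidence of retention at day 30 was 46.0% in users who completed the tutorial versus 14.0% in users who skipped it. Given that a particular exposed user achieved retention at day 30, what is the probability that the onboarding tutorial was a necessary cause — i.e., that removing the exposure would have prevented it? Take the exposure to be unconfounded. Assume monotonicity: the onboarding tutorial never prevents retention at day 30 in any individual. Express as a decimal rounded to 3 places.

p₁ = 0.46, p₀ = 0.14.
Under exogeneity and monotonicity, PN = (p₁ − p₀) / p₁.
PN = (0.46 − 0.14) / 0.46 = 0.32 / 0.46 ≈ 0.6957

PN ≈ 0.696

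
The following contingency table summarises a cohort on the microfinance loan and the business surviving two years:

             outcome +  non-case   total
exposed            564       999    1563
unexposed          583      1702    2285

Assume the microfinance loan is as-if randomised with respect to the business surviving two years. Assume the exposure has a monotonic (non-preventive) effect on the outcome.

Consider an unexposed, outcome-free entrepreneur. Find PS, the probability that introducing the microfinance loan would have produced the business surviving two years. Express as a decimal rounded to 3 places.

p₁ = P(outcome | exposed) = 564/1563 = 0.36084
p₀ = P(outcome | unexposed) = 583/2285 = 0.25514
Under exogeneity and monotonicity, PS = (p₁ − p₀)/(1 − p₀).
PS = (0.36084 − 0.25514) / 0.74486 ≈ 0.1419

PS ≈ 0.142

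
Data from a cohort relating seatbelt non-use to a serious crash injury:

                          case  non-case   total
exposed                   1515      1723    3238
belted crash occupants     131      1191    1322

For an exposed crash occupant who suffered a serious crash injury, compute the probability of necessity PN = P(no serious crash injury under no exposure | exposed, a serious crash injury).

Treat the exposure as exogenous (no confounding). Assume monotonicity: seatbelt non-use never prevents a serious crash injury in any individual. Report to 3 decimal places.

PN ≈ 0.788

p₁ = P(outcome | exposed) = 1515/3238 = 0.46788
p₀ = P(outcome | unexposed) = 131/1322 = 0.099092
Under exogeneity and monotonicity, PN = (p₁ − p₀) / p₁.
PN = (0.46788 − 0.099092) / 0.46788 = 0.36879 / 0.46788 ≈ 0.7882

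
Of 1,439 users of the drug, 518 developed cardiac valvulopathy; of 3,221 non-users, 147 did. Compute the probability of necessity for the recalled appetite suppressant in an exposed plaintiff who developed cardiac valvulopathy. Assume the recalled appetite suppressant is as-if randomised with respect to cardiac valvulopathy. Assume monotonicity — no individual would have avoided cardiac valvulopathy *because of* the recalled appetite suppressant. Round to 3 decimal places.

p₁ = P(outcome | exposed) = 518/1439 = 0.35997
p₀ = P(outcome | unexposed) = 147/3221 = 0.045638
Under exogeneity and monotonicity, PN = (p₁ − p₀) / p₁.
PN = (0.35997 − 0.045638) / 0.35997 = 0.31433 / 0.35997 ≈ 0.8732

PN ≈ 0.873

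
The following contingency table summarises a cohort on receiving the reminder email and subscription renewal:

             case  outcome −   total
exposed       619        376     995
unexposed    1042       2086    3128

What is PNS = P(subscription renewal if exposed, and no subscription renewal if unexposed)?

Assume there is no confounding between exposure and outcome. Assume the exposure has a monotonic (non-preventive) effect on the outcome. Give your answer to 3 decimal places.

p₁ = P(outcome | exposed) = 619/995 = 0.62211
p₀ = P(outcome | unexposed) = 1042/3128 = 0.33312
Under exogeneity and monotonicity, PNS = p₁ − p₀.
PNS = 0.62211 − 0.33312 = 0.28899

PNS ≈ 0.289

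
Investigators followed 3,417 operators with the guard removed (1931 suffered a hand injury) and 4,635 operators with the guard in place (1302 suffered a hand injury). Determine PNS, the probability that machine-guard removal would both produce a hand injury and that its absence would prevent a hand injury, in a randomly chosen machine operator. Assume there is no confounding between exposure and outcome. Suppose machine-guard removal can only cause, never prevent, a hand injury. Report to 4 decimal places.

PNS ≈ 0.2842

p₁ = P(outcome | exposed) = 1931/3417 = 0.56512
p₀ = P(outcome | unexposed) = 1302/4635 = 0.28091
Under exogeneity and monotonicity, PNS = p₁ − p₀.
PNS = 0.56512 − 0.28091 = 0.28421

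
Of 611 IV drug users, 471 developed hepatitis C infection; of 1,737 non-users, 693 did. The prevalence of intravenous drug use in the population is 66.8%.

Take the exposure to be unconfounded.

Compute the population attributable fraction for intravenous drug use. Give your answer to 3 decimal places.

PAF ≈ 0.384

p₁ = P(outcome | exposed) = 471/611 = 0.77087
p₀ = P(outcome | unexposed) = 693/1737 = 0.39896
Overall risk P(Y=1) = π·p₁ + (1−π)·p₀ = 0.668×0.77087 + 0.332×0.39896 = 0.6474.
Under exogeneity, PAF = [P(Y=1) − p₀] / P(Y=1).
PAF = (0.6474 − 0.39896) / 0.6474 ≈ 0.3837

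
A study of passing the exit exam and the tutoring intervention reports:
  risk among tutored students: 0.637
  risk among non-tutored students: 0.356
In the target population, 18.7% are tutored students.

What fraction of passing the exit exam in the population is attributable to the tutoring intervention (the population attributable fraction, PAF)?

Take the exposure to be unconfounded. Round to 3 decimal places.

Let p₁ = 0.637, p₀ = 0.356.
Overall risk P(Y=1) = π·p₁ + (1−π)·p₀ = 0.187×0.637 + 0.813×0.356 = 0.40855.
Under exogeneity, PAF = [P(Y=1) − p₀] / P(Y=1).
PAF = (0.40855 − 0.356) / 0.40855 ≈ 0.1286

PAF ≈ 0.129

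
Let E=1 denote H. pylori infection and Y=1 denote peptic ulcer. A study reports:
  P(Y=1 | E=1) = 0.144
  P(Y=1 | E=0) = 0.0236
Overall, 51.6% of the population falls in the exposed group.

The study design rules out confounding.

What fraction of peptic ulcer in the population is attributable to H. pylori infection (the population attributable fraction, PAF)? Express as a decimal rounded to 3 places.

Let p₁ = 0.144, p₀ = 0.0236.
Overall risk P(Y=1) = π·p₁ + (1−π)·p₀ = 0.516×0.144 + 0.484×0.0236 = 0.085726.
Under exogeneity, PAF = [P(Y=1) − p₀] / P(Y=1).
PAF = (0.085726 − 0.0236) / 0.085726 ≈ 0.7247

PAF ≈ 0.725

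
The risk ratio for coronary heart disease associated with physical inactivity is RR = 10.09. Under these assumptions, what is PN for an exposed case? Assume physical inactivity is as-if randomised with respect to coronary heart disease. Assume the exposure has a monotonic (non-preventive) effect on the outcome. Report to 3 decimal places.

PN ≈ 0.901

Under exogeneity and monotonicity, PN = (RR − 1) / RR = 1 − 1/RR.
PN = (10.09 − 1) / 10.09 = 9.09 / 10.09 ≈ 0.9009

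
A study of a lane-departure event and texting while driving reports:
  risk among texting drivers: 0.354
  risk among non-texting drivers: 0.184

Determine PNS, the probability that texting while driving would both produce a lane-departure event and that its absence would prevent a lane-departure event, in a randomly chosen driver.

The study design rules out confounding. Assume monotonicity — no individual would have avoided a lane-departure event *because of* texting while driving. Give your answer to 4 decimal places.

PNS ≈ 0.1700

Let p₁ = 0.354, p₀ = 0.184.
Under exogeneity and monotonicity, PNS = p₁ − p₀.
PNS = 0.354 − 0.184 = 0.17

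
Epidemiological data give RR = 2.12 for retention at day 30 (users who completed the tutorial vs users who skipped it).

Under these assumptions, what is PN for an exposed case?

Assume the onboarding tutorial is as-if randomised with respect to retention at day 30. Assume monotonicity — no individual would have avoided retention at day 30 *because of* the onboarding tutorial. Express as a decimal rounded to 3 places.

PN ≈ 0.528

Under exogeneity and monotonicity, PN = (RR − 1) / RR = 1 − 1/RR.
PN = (2.12 − 1) / 2.12 = 1.12 / 2.12 ≈ 0.5283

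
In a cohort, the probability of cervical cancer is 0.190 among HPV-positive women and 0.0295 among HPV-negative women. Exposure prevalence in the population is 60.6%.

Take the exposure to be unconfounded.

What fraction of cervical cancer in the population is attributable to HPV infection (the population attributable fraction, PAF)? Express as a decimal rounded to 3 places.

Let p₁ = 0.19, p₀ = 0.0295.
Overall risk P(Y=1) = π·p₁ + (1−π)·p₀ = 0.606×0.19 + 0.394×0.0295 = 0.12676.
Under exogeneity, PAF = [P(Y=1) − p₀] / P(Y=1).
PAF = (0.12676 − 0.0295) / 0.12676 ≈ 0.7673

PAF ≈ 0.767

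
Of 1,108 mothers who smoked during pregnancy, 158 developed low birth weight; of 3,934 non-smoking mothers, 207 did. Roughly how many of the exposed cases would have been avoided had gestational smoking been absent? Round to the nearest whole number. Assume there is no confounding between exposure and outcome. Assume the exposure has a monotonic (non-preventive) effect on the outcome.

about 100 cases

p₁ = P(outcome | exposed) = 158/1108 = 0.1426
p₀ = P(outcome | unexposed) = 207/3934 = 0.052618
PN = (p₁ − p₀)/p₁ = (0.1426 − 0.052618) / 0.1426 ≈ 0.63101.
Attributable cases ≈ PN × (exposed cases) = 0.63101 × 158 ≈ 99.70.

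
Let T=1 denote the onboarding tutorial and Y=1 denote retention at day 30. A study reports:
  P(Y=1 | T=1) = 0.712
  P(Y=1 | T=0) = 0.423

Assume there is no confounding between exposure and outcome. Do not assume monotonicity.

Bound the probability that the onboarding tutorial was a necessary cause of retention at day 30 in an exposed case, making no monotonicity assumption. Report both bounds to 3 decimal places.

0.406 ≤ PN ≤ 0.810

Let p₁ = 0.712, p₀ = 0.423.
Under exogeneity alone the bounds on PN are max{0,(p₁−p₀)/p₁} ≤ PN ≤ min{1,(1−p₀)/p₁}.
  lower = (p₁ − p₀)/p₁ = 0.289 / 0.712 ≈ 0.4059
  upper = min{1, (1 − p₀)/p₁} = 0.577 / 0.712 ≈ 0.8104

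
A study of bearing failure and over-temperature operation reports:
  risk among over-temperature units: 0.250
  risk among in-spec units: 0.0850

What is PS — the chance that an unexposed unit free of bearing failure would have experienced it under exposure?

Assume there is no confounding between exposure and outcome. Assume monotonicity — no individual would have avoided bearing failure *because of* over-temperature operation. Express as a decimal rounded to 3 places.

Let p₁ = 0.25, p₀ = 0.085.
Under exogeneity and monotonicity, PS = (p₁ − p₀) / (1 − p₀).
PS = (0.25 − 0.085) / (1 − 0.085) = 0.165 / 0.915 ≈ 0.1803

PS ≈ 0.180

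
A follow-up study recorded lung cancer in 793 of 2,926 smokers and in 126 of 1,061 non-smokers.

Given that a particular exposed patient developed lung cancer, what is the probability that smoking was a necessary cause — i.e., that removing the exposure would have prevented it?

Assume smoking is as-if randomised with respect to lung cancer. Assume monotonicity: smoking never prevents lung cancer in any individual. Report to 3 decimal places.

p₁ = P(outcome | exposed) = 793/2926 = 0.27102
p₀ = P(outcome | unexposed) = 126/1061 = 0.11876
Under exogeneity and monotonicity, PN = (p₁ − p₀) / p₁.
PN = (0.27102 − 0.11876) / 0.27102 = 0.15226 / 0.27102 ≈ 0.5618

PN ≈ 0.562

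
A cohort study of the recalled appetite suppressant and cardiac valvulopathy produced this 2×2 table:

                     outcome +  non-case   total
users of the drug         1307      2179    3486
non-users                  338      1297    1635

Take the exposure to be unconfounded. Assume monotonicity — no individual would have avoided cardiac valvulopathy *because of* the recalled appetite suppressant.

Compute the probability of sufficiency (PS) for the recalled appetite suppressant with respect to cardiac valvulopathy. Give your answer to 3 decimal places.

PS ≈ 0.212

p₁ = P(outcome | exposed) = 1307/3486 = 0.37493
p₀ = P(outcome | unexposed) = 338/1635 = 0.20673
Under exogeneity and monotonicity, PS = (p₁ − p₀) / (1 − p₀).
PS = (0.37493 − 0.20673) / (1 − 0.20673) = 0.1682 / 0.79327 ≈ 0.2120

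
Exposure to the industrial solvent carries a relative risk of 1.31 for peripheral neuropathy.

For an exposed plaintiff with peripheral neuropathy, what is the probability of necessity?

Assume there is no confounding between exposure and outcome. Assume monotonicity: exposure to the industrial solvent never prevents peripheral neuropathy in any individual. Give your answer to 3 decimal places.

PN ≈ 0.237

Under exogeneity and monotonicity, PN = (RR − 1) / RR = 1 − 1/RR.
PN = (1.31 − 1) / 1.31 = 0.31 / 1.31 ≈ 0.2366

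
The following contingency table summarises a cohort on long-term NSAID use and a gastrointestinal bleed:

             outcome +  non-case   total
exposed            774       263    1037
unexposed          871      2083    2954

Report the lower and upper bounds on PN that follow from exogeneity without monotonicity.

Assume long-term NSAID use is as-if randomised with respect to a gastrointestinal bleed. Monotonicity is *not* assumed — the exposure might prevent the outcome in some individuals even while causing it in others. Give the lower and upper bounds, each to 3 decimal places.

p₁ = P(outcome | exposed) = 774/1037 = 0.74638
p₀ = P(outcome | unexposed) = 871/2954 = 0.29485
Under exogeneity alone the bounds on PN are max{0,(p₁−p₀)/p₁} ≤ PN ≤ min{1,(1−p₀)/p₁}.
  lower = (p₁ − p₀)/p₁ = 0.45153 / 0.74638 ≈ 0.6050
  upper = min{1, (1 − p₀)/p₁} = 0.70515 / 0.74638 ≈ 0.9447

0.605 ≤ PN ≤ 0.945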